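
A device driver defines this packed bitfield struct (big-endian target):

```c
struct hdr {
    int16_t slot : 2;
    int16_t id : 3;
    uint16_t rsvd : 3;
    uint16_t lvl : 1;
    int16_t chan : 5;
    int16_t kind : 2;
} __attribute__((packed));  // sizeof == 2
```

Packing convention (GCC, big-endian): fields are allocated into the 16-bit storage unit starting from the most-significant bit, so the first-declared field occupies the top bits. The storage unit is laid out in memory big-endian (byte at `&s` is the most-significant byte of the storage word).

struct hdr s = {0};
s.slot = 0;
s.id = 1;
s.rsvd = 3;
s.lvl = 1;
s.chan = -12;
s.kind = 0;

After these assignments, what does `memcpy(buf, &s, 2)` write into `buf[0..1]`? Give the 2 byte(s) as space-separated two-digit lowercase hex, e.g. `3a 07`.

0b d0

slot:2 = 0 → 0x0 << 14 → word 0x0000
id:3 = 1 → 0x1 << 11 → word 0x0800
rsvd:3 = 3 → 0x3 << 8 → word 0x0b00
lvl:1 = 1 → 0x1 << 7 → word 0x0b80
chan:5 = -12 → 0x14 << 2 → word 0x0bd0
kind:2 = 0 → 0x0 << 0 → word 0x0bd0
word = 0x0bd0 → big-endian bytes:
  [0]=0x0b  [1]=0xd0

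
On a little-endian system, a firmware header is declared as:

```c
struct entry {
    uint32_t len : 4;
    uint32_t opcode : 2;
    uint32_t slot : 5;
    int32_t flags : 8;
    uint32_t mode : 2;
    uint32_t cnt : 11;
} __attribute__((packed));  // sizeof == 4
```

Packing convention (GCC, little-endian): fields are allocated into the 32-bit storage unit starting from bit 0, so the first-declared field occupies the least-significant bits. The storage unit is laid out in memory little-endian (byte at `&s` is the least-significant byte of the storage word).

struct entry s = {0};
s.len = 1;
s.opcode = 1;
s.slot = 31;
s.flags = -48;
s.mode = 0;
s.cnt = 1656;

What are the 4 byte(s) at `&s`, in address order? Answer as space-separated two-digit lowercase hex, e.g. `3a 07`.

len:4 = 1 → 0x1 << 0 → word 0x00000001
opcode:2 = 1 → 0x1 << 4 → word 0x00000011
slot:5 = 31 → 0x1f << 6 → word 0x000007d1
flags:8 = -48 → 0xd0 << 11 → word 0x000687d1
mode:2 = 0 → 0x0 << 19 → word 0x000687d1
cnt:11 = 1656 → 0x678 << 21 → word 0xcf0687d1
word = 0xcf0687d1 → little-endian bytes:
  [0]=0xd1  [1]=0x87  [2]=0x06  [3]=0xcf

d1 87 06 cf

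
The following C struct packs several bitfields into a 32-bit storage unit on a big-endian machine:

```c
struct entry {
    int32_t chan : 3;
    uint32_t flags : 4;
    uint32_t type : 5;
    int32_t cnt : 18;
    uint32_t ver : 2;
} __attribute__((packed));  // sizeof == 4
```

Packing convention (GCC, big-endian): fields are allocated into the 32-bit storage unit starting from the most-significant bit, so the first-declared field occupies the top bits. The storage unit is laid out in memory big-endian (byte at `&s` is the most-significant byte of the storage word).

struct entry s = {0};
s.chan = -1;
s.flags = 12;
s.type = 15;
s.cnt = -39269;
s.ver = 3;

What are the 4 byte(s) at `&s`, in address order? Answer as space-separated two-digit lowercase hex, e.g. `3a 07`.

chan (3b) val=-1 bits=0x7 at bit 29: 0xe0000000
flags (4b) val=12 bits=0xc at bit 25: 0xf8000000
type (5b) val=15 bits=0xf at bit 20: 0xf8f00000
cnt (18b) val=-39269 bits=0x3669b at bit 2: 0xf8fd9a6c
ver (2b) val=3 bits=0x3 at bit 0: 0xf8fd9a6f
word = 0xf8fd9a6f → big-endian bytes:
  [0]=0xf8  [1]=0xfd  [2]=0x9a  [3]=0x6f

f8 fd 9a 6f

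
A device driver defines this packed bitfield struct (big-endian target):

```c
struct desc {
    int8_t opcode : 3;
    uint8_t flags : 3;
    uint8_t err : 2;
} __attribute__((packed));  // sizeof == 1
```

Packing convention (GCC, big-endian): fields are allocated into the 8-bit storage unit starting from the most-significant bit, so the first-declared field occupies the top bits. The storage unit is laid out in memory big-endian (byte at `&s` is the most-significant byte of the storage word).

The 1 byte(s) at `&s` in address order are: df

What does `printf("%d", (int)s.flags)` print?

7

[0]=0xdf (big-endian) → word 0xdf
opcode [5+:3] = (word>>5) & 0x7 = 6
flags [2+:3] = (word>>2) & 0x7 = 7  ←
err [0+:2] = (word>>0) & 0x3 = 3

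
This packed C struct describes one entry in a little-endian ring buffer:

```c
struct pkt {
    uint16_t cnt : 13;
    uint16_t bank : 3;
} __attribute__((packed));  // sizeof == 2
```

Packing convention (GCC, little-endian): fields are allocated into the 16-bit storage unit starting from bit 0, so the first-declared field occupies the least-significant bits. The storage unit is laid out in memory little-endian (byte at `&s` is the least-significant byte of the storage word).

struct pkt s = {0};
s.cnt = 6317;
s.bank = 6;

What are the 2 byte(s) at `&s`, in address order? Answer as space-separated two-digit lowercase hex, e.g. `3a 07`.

ad d8

cnt (13b) val=6317 bits=0x18ad at bit 0: 0x18ad
bank (3b) val=6 bits=0x6 at bit 13: 0xd8ad
word = 0xd8ad → little-endian bytes:
  [0]=0xad  [1]=0xd8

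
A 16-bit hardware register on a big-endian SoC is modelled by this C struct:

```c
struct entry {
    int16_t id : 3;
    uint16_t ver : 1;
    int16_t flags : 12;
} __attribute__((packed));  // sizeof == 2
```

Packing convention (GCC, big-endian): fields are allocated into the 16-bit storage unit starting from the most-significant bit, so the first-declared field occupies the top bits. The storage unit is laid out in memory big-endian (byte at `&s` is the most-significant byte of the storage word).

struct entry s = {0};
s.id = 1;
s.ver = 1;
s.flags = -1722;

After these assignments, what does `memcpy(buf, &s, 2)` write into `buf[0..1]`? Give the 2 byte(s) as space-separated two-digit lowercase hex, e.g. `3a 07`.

id (3b) val=1 bits=0x1 at bit 13: 0x2000
ver (1b) val=1 bits=0x1 at bit 12: 0x3000
flags (12b) val=-1722 bits=0x946 at bit 0: 0x3946
word = 0x3946 → big-endian bytes:
  [0]=0x39  [1]=0x46

39 46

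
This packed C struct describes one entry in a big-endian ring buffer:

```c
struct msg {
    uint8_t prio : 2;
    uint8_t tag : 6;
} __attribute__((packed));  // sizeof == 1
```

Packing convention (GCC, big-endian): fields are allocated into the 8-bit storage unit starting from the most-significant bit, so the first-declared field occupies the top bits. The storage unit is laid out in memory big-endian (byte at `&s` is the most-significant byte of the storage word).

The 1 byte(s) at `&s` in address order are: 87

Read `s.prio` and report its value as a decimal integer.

[0]=0x87 (big-endian) → word 0x87
prio [6+:2] = (word>>6) & 0x3 = 2  ←
tag [0+:6] = (word>>0) & 0x3f = 7

2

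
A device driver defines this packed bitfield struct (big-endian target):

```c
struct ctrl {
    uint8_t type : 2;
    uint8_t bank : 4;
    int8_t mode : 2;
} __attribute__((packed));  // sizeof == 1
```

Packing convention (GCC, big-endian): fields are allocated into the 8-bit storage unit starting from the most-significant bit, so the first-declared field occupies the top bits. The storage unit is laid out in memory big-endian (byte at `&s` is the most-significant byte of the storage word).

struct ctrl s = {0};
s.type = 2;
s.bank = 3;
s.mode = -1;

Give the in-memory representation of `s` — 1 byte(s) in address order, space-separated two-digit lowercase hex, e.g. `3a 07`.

8f

type:2 = 2 → 0x2 << 6 → word 0x80
bank:4 = 3 → 0x3 << 2 → word 0x8c
mode:2 = -1 → 0x3 << 0 → word 0x8f
word = 0x8f → big-endian bytes:
  [0]=0x8f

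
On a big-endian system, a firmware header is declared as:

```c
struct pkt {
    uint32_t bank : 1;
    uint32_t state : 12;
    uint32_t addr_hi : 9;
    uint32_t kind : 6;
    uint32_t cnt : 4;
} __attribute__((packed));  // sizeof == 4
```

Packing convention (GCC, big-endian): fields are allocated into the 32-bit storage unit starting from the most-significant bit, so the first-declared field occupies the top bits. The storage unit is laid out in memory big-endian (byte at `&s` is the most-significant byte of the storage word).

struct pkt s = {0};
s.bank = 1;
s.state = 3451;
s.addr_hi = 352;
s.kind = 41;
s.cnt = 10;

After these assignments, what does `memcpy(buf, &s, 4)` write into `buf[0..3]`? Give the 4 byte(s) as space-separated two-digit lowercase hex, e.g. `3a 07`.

eb dd 82 9a

bank (1b) val=1 bits=0x1 at bit 31: 0x80000000
state (12b) val=3451 bits=0xd7b at bit 19: 0xebd80000
addr_hi (9b) val=352 bits=0x160 at bit 10: 0xebdd8000
kind (6b) val=41 bits=0x29 at bit 4: 0xebdd8290
cnt (4b) val=10 bits=0xa at bit 0: 0xebdd829a
word = 0xebdd829a → big-endian bytes:
  [0]=0xeb  [1]=0xdd  [2]=0x82  [3]=0x9a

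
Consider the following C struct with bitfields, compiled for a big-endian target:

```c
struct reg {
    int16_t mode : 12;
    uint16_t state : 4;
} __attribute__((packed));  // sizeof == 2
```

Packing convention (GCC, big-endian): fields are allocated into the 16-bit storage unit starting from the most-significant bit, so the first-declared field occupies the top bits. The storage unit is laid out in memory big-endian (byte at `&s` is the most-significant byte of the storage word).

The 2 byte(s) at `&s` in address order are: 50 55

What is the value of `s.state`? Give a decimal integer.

5

[0]=0x50 [1]=0x55 (big-endian) → word 0x5055
mode [4+:12] = (word>>4) & 0xfff = 1285
state [0+:4] = (word>>0) & 0xf = 5  ←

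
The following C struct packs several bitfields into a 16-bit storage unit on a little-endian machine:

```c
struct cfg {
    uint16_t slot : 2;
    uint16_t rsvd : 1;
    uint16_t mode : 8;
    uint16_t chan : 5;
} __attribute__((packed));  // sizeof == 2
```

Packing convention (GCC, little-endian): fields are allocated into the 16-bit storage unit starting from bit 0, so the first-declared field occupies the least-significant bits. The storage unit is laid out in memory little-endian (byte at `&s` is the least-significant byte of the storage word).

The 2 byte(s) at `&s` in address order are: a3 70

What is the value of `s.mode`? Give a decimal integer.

20

[0]=0xa3 [1]=0x70 (little-endian) → word 0x70a3
slot:2 @ bit 0 → (0x70a3>>0)&0x3 = 0x3
rsvd:1 @ bit 2 → (0x70a3>>2)&0x1 = 0x0
mode:8 @ bit 3 → (0x70a3>>3)&0xff = 0x14  ←
chan:5 @ bit 11 → (0x70a3>>11)&0x1f = 0xe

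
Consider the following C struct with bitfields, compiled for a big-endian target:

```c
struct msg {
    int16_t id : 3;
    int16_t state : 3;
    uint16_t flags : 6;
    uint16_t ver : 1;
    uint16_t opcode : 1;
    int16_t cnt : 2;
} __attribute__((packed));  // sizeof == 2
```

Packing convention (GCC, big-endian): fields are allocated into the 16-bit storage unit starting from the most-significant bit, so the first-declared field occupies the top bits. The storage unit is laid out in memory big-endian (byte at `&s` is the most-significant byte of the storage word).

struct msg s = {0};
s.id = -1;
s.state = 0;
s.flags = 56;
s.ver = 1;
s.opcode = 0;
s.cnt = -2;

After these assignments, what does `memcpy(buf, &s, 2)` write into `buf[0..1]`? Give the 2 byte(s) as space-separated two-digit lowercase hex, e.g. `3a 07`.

e3 8a

[13+:3] id=-1 & 0x7 = 0x7; word=0xe000
[10+:3] state=0 & 0x7 = 0x0; word=0xe000
[4+:6] flags=56 & 0x3f = 0x38; word=0xe380
[3+:1] ver=1 & 0x1 = 0x1; word=0xe388
[2+:1] opcode=0 & 0x1 = 0x0; word=0xe388
[0+:2] cnt=-2 & 0x3 = 0x2; word=0xe38a
word = 0xe38a → big-endian bytes:
  [0]=0xe3  [1]=0x8a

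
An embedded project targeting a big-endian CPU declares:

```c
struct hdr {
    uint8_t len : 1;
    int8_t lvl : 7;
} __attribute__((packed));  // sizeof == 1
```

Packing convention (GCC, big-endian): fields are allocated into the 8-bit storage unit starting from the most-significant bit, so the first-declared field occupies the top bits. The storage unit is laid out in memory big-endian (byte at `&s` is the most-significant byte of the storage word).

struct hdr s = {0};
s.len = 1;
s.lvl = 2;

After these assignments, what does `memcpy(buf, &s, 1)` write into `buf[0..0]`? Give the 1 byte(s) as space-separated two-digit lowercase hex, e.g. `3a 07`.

82

len:1 = 1 → 0x1 << 7 → word 0x80
lvl:7 = 2 → 0x2 << 0 → word 0x82
word = 0x82 → big-endian bytes:
  [0]=0x82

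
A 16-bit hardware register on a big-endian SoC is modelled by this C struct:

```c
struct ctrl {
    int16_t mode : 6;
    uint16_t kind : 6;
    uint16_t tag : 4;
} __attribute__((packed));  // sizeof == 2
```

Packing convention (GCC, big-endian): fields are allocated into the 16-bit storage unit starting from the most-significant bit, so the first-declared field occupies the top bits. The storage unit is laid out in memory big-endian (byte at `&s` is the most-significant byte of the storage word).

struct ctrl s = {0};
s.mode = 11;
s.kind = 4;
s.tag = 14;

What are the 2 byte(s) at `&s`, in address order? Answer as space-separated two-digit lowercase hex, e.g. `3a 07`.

2c 4e

mode (6b) val=11 bits=0xb at bit 10: 0x2c00
kind (6b) val=4 bits=0x4 at bit 4: 0x2c40
tag (4b) val=14 bits=0xe at bit 0: 0x2c4e
word = 0x2c4e → big-endian bytes:
  [0]=0x2c  [1]=0x4e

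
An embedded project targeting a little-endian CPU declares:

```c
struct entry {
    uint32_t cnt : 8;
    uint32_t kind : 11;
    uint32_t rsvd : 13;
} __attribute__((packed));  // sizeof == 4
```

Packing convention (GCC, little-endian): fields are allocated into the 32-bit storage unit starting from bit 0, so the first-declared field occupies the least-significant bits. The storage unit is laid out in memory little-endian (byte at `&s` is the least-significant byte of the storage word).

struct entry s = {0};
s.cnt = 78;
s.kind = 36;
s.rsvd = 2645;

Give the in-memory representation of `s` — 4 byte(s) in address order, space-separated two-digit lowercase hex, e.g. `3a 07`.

cnt:8 = 78 → 0x4e << 0 → word 0x0000004e
kind:11 = 36 → 0x24 << 8 → word 0x0000244e
rsvd:13 = 2645 → 0xa55 << 19 → word 0x52a8244e
word = 0x52a8244e → little-endian bytes:
  [0]=0x4e  [1]=0x24  [2]=0xa8  [3]=0x52

4e 24 a8 52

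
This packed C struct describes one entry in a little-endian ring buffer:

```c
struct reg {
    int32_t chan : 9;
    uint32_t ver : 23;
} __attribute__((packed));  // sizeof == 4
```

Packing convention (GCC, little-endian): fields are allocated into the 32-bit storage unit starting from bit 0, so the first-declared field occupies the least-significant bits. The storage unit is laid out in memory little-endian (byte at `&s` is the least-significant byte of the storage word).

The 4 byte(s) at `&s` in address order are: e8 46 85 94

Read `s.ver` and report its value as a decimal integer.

[0]=0xe8 [1]=0x46 [2]=0x85 [3]=0x94 (little-endian) → word 0x948546e8
chan:9 @ bit 0 → (0x948546e8>>0)&0x1ff = 0xe8
ver:23 @ bit 9 → (0x948546e8>>9)&0x7fffff = 0x4a42a3  ←

4866723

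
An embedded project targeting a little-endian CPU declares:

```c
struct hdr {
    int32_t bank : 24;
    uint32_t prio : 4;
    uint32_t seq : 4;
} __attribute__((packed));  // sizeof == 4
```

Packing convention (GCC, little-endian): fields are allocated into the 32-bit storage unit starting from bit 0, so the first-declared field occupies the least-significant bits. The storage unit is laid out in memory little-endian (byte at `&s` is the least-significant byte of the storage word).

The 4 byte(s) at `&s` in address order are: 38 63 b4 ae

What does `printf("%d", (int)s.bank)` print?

[0]=0x38 [1]=0x63 [2]=0xb4 [3]=0xae (little-endian) → word 0xaeb46338
bank [0+:24] = (word>>0) & 0xffffff = 11821880  ←
prio [24+:4] = (word>>24) & 0xf = 14
seq [28+:4] = (word>>28) & 0xf = 10
bank signed 24b, MSB=1: 11821880 - 16777216 = -4955336

-4955336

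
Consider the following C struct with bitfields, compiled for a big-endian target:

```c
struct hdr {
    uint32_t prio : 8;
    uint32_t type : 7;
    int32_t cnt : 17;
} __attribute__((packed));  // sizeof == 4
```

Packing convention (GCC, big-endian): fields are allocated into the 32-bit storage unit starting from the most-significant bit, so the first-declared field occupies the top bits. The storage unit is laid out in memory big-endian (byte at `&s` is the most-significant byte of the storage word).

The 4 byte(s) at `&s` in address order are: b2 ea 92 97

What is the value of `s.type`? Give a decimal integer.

[0]=0xb2 [1]=0xea [2]=0x92 [3]=0x97 (big-endian) → word 0xb2ea9297
prio [24+:8] = (word>>24) & 0xff = 178
type [17+:7] = (word>>17) & 0x7f = 117  ←
cnt [0+:17] = (word>>0) & 0x1ffff = 37527

117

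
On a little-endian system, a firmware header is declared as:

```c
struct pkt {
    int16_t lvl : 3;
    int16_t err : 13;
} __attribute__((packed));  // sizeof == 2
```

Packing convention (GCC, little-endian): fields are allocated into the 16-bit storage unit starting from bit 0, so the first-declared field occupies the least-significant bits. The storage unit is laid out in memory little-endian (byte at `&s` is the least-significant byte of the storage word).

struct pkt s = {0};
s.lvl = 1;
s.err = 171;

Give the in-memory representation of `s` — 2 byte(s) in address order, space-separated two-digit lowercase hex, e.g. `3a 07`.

59 05

[0+:3] lvl=1 & 0x7 = 0x1; word=0x0001
[3+:13] err=171 & 0x1fff = 0xab; word=0x0559
word = 0x0559 → little-endian bytes:
  [0]=0x59  [1]=0x05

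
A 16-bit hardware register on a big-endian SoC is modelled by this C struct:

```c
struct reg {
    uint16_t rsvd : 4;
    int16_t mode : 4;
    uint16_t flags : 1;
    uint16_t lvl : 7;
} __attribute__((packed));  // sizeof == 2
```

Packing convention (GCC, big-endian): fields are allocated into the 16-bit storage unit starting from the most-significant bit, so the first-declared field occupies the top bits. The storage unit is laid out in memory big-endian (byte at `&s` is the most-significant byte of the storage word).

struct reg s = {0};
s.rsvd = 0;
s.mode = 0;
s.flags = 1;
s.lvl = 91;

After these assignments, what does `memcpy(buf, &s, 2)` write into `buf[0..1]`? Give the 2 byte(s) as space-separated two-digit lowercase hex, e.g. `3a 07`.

[12+:4] rsvd=0 & 0xf = 0x0; word=0x0000
[8+:4] mode=0 & 0xf = 0x0; word=0x0000
[7+:1] flags=1 & 0x1 = 0x1; word=0x0080
[0+:7] lvl=91 & 0x7f = 0x5b; word=0x00db
word = 0x00db → big-endian bytes:
  [0]=0x00  [1]=0xdb

00 db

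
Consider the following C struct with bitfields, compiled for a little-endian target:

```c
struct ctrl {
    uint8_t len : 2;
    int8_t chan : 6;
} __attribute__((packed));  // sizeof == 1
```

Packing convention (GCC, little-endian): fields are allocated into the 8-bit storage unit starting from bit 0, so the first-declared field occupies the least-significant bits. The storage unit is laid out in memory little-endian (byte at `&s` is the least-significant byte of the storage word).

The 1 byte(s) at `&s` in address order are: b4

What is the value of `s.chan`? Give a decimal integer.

[0]=0xb4 (little-endian) → word 0xb4
len:2 @ bit 0 → (0xb4>>0)&0x3 = 0x0
chan:6 @ bit 2 → (0xb4>>2)&0x3f = 0x2d  ←
chan signed 6b, MSB=1: 45 - 64 = -19

-19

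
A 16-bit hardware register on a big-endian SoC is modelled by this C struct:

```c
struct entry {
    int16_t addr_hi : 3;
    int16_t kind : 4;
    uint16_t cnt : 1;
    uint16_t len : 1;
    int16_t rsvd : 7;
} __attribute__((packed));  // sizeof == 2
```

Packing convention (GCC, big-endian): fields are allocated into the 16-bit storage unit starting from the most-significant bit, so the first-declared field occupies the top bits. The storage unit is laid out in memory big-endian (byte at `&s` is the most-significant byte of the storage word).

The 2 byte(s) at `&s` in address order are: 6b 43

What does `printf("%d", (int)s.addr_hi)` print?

3

[0]=0x6b [1]=0x43 (big-endian) → word 0x6b43
addr_hi:3 @ bit 13 → (0x6b43>>13)&0x7 = 0x3  ←
kind:4 @ bit 9 → (0x6b43>>9)&0xf = 0x5
cnt:1 @ bit 8 → (0x6b43>>8)&0x1 = 0x1
len:1 @ bit 7 → (0x6b43>>7)&0x1 = 0x0
rsvd:7 @ bit 0 → (0x6b43>>0)&0x7f = 0x43
addr_hi signed 3b, MSB=0: value = 3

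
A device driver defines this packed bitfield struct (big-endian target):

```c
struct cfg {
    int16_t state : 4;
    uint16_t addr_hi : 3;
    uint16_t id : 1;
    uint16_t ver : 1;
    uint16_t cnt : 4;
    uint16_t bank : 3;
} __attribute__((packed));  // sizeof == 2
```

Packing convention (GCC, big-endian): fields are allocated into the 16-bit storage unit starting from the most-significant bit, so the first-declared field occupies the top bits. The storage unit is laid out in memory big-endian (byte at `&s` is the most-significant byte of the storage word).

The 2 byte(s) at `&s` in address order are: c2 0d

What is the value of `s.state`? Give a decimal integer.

-4

[0]=0xc2 [1]=0x0d (big-endian) → word 0xc20d
state [12+:4] = (word>>12) & 0xf = 12  ←
addr_hi [9+:3] = (word>>9) & 0x7 = 1
id [8+:1] = (word>>8) & 0x1 = 0
ver [7+:1] = (word>>7) & 0x1 = 0
cnt [3+:4] = (word>>3) & 0xf = 1
bank [0+:3] = (word>>0) & 0x7 = 5
state signed 4b, MSB=1: 12 - 16 = -4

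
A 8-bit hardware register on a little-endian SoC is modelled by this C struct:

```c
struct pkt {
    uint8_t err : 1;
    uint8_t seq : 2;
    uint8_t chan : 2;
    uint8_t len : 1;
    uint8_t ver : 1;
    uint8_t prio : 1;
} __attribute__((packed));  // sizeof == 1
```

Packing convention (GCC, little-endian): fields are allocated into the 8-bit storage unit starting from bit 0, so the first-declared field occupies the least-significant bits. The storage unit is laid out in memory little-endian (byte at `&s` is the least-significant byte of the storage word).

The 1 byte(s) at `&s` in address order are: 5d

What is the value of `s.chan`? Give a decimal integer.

3

[0]=0x5d (little-endian) → word 0x5d
err:1 @ bit 0 → (0x5d>>0)&0x1 = 0x1
seq:2 @ bit 1 → (0x5d>>1)&0x3 = 0x2
chan:2 @ bit 3 → (0x5d>>3)&0x3 = 0x3  ←
len:1 @ bit 5 → (0x5d>>5)&0x1 = 0x0
ver:1 @ bit 6 → (0x5d>>6)&0x1 = 0x1
prio:1 @ bit 7 → (0x5d>>7)&0x1 = 0x0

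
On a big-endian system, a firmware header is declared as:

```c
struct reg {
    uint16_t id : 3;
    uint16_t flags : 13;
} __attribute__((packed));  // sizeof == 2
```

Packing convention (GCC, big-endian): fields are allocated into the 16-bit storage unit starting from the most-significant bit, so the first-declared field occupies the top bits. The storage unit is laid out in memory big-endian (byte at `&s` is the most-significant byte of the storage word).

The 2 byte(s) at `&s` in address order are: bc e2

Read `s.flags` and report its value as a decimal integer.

7394

[0]=0xbc [1]=0xe2 (big-endian) → word 0xbce2
id:3 @ bit 13 → (0xbce2>>13)&0x7 = 0x5
flags:13 @ bit 0 → (0xbce2>>0)&0x1fff = 0x1ce2  ←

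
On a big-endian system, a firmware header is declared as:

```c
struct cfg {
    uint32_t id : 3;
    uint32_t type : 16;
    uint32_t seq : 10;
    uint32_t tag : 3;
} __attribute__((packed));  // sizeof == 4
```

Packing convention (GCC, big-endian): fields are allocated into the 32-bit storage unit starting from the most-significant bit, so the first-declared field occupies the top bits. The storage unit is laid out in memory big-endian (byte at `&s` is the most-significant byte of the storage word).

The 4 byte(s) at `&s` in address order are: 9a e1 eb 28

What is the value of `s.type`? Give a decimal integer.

[0]=0x9a [1]=0xe1 [2]=0xeb [3]=0x28 (big-endian) → word 0x9ae1eb28
id [29+:3] = (word>>29) & 0x7 = 4
type [13+:16] = (word>>13) & 0xffff = 55055  ←
seq [3+:10] = (word>>3) & 0x3ff = 357
tag [0+:3] = (word>>0) & 0x7 = 0

55055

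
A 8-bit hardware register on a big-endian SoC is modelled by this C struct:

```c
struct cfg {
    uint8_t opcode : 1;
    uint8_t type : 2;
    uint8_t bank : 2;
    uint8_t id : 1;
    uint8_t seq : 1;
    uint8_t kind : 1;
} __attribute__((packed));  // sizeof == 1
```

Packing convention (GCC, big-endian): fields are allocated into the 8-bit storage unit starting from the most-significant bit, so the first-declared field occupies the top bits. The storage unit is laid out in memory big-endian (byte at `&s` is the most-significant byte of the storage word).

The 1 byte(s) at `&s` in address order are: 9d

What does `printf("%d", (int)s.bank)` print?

3

[0]=0x9d (big-endian) → word 0x9d
opcode [7+:1] = (word>>7) & 0x1 = 1
type [5+:2] = (word>>5) & 0x3 = 0
bank [3+:2] = (word>>3) & 0x3 = 3  ←
id [2+:1] = (word>>2) & 0x1 = 1
seq [1+:1] = (word>>1) & 0x1 = 0
kind [0+:1] = (word>>0) & 0x1 = 1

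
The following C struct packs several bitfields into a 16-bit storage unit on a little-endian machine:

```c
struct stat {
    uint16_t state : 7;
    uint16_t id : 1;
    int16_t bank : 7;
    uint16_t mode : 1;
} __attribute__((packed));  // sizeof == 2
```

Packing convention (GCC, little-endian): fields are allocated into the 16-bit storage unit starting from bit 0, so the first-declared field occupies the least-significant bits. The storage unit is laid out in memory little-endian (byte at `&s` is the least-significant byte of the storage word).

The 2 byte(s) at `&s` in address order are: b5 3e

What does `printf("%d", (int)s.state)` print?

[0]=0xb5 [1]=0x3e (little-endian) → word 0x3eb5
state [0+:7] = (word>>0) & 0x7f = 53  ←
id [7+:1] = (word>>7) & 0x1 = 1
bank [8+:7] = (word>>8) & 0x7f = 62
mode [15+:1] = (word>>15) & 0x1 = 0

53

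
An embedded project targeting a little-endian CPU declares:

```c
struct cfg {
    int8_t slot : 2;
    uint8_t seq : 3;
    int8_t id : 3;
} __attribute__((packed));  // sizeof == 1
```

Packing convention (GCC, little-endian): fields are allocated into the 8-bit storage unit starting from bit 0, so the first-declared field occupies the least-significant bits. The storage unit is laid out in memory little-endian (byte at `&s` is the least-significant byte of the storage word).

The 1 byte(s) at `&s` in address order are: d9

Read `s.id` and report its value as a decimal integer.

[0]=0xd9 (little-endian) → word 0xd9
slot:2 @ bit 0 → (0xd9>>0)&0x3 = 0x1
seq:3 @ bit 2 → (0xd9>>2)&0x7 = 0x6
id:3 @ bit 5 → (0xd9>>5)&0x7 = 0x6  ←
id signed 3b, MSB=1: 6 - 8 = -2

-2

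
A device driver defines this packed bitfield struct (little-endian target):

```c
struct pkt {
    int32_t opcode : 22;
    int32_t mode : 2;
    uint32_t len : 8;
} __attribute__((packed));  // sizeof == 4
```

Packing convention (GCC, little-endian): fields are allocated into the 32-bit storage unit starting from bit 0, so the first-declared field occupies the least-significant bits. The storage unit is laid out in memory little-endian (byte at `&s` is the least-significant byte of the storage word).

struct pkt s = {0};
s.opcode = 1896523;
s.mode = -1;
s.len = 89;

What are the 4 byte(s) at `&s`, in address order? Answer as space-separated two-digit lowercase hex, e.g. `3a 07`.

opcode (22b) val=1896523 bits=0x1cf04b at bit 0: 0x001cf04b
mode (2b) val=-1 bits=0x3 at bit 22: 0x00dcf04b
len (8b) val=89 bits=0x59 at bit 24: 0x59dcf04b
word = 0x59dcf04b → little-endian bytes:
  [0]=0x4b  [1]=0xf0  [2]=0xdc  [3]=0x59

4b f0 dc 59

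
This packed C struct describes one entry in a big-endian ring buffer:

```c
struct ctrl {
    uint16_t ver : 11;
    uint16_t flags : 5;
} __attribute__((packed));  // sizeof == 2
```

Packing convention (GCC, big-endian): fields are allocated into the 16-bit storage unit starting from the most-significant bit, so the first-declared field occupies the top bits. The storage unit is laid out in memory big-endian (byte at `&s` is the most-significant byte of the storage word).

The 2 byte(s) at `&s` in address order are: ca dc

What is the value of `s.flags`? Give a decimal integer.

[0]=0xca [1]=0xdc (big-endian) → word 0xcadc
ver:11 @ bit 5 → (0xcadc>>5)&0x7ff = 0x656
flags:5 @ bit 0 → (0xcadc>>0)&0x1f = 0x1c  ←

28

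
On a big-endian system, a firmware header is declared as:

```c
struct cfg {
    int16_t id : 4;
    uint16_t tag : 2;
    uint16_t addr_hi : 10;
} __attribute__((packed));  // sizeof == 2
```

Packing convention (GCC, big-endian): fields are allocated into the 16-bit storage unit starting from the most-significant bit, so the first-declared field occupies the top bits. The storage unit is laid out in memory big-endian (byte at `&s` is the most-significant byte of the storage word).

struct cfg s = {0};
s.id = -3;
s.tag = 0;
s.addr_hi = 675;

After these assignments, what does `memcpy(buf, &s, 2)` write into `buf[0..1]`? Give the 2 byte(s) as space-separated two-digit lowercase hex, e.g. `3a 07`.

id:4 = -3 → 0xd << 12 → word 0xd000
tag:2 = 0 → 0x0 << 10 → word 0xd000
addr_hi:10 = 675 → 0x2a3 << 0 → word 0xd2a3
word = 0xd2a3 → big-endian bytes:
  [0]=0xd2  [1]=0xa3

d2 a3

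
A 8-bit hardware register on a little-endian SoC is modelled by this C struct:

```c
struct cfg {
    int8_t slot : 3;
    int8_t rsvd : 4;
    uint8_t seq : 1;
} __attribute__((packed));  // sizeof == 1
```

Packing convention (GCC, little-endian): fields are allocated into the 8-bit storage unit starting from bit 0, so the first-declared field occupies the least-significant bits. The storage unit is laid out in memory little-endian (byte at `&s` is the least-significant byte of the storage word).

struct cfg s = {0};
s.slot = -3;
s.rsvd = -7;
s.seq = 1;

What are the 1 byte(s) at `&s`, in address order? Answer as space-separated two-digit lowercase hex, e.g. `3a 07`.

slot:3 = -3 → 0x5 << 0 → word 0x05
rsvd:4 = -7 → 0x9 << 3 → word 0x4d
seq:1 = 1 → 0x1 << 7 → word 0xcd
word = 0xcd → little-endian bytes:
  [0]=0xcd

cd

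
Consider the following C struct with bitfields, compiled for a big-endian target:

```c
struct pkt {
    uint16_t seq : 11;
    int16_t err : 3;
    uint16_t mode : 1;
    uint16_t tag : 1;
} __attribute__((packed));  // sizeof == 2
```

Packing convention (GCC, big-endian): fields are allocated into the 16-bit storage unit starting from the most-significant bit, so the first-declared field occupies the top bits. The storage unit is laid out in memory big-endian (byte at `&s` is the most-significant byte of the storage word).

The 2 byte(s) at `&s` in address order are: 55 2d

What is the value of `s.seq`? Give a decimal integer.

[0]=0x55 [1]=0x2d (big-endian) → word 0x552d
seq [5+:11] = (word>>5) & 0x7ff = 681  ←
err [2+:3] = (word>>2) & 0x7 = 3
mode [1+:1] = (word>>1) & 0x1 = 0
tag [0+:1] = (word>>0) & 0x1 = 1

681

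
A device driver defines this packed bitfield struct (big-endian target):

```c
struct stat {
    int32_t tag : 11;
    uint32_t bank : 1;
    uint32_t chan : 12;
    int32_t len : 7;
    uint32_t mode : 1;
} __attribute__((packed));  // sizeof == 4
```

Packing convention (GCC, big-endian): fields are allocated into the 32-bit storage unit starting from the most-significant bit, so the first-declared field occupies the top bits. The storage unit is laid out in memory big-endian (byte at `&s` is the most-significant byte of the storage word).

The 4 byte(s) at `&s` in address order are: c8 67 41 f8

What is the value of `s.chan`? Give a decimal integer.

[0]=0xc8 [1]=0x67 [2]=0x41 [3]=0xf8 (big-endian) → word 0xc86741f8
tag [21+:11] = (word>>21) & 0x7ff = 1603
bank [20+:1] = (word>>20) & 0x1 = 0
chan [8+:12] = (word>>8) & 0xfff = 1857  ←
len [1+:7] = (word>>1) & 0x7f = 124
mode [0+:1] = (word>>0) & 0x1 = 0

1857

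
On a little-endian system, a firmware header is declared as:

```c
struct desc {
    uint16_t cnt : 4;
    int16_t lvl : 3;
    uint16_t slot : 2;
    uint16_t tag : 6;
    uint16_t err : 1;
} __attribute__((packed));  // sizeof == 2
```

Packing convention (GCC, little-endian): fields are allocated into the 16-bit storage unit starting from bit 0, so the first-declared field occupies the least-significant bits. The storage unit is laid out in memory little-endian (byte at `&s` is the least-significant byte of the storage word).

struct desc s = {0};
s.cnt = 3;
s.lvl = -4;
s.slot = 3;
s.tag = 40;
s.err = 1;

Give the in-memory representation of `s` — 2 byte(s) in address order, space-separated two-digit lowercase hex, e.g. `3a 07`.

c3 d1

cnt:4 = 3 → 0x3 << 0 → word 0x0003
lvl:3 = -4 → 0x4 << 4 → word 0x0043
slot:2 = 3 → 0x3 << 7 → word 0x01c3
tag:6 = 40 → 0x28 << 9 → word 0x51c3
err:1 = 1 → 0x1 << 15 → word 0xd1c3
word = 0xd1c3 → little-endian bytes:
  [0]=0xc3  [1]=0xd1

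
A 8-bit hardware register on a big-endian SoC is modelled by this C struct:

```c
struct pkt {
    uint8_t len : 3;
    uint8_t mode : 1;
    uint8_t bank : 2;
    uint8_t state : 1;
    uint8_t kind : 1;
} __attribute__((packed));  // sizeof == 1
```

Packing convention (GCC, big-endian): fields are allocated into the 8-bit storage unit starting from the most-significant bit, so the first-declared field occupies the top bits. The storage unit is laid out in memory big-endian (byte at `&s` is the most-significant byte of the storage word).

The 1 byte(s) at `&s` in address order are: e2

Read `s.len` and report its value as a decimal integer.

7

[0]=0xe2 (big-endian) → word 0xe2
len:3 @ bit 5 → (0xe2>>5)&0x7 = 0x7  ←
mode:1 @ bit 4 → (0xe2>>4)&0x1 = 0x0
bank:2 @ bit 2 → (0xe2>>2)&0x3 = 0x0
state:1 @ bit 1 → (0xe2>>1)&0x1 = 0x1
kind:1 @ bit 0 → (0xe2>>0)&0x1 = 0x0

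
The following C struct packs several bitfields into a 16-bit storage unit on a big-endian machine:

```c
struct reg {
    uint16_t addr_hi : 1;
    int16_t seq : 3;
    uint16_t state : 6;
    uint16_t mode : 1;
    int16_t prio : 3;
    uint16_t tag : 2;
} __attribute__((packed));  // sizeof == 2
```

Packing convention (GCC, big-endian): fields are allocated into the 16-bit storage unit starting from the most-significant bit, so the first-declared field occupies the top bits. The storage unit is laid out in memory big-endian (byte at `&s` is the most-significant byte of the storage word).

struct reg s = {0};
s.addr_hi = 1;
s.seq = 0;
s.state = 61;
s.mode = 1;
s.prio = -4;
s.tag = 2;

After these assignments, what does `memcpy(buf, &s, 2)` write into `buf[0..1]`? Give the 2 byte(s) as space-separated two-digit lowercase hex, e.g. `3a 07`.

addr_hi (1b) val=1 bits=0x1 at bit 15: 0x8000
seq (3b) val=0 bits=0x0 at bit 12: 0x8000
state (6b) val=61 bits=0x3d at bit 6: 0x8f40
mode (1b) val=1 bits=0x1 at bit 5: 0x8f60
prio (3b) val=-4 bits=0x4 at bit 2: 0x8f70
tag (2b) val=2 bits=0x2 at bit 0: 0x8f72
word = 0x8f72 → big-endian bytes:
  [0]=0x8f  [1]=0x72

8f 72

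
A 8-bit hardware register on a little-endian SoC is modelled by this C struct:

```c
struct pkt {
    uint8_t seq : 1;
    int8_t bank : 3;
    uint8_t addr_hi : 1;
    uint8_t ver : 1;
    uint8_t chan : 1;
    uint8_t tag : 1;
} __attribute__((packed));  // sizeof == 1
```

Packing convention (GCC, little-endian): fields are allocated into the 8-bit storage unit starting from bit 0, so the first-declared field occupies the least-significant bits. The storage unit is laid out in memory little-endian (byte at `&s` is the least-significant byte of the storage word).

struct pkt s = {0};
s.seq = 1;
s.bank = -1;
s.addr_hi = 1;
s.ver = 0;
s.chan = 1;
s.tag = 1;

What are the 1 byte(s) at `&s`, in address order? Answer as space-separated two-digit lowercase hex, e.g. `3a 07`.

[0+:1] seq=1 & 0x1 = 0x1; word=0x01
[1+:3] bank=-1 & 0x7 = 0x7; word=0x0f
[4+:1] addr_hi=1 & 0x1 = 0x1; word=0x1f
[5+:1] ver=0 & 0x1 = 0x0; word=0x1f
[6+:1] chan=1 & 0x1 = 0x1; word=0x5f
[7+:1] tag=1 & 0x1 = 0x1; word=0xdf
word = 0xdf → little-endian bytes:
  [0]=0xdf

df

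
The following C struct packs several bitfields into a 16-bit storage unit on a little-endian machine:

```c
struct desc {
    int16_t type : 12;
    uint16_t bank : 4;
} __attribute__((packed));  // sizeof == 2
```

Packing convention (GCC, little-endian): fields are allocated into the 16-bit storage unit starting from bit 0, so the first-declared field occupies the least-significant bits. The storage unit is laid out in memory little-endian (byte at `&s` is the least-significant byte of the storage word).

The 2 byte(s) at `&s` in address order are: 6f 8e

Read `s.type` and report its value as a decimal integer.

[0]=0x6f [1]=0x8e (little-endian) → word 0x8e6f
type [0+:12] = (word>>0) & 0xfff = 3695  ←
bank [12+:4] = (word>>12) & 0xf = 8
type signed 12b, MSB=1: 3695 - 4096 = -401

-401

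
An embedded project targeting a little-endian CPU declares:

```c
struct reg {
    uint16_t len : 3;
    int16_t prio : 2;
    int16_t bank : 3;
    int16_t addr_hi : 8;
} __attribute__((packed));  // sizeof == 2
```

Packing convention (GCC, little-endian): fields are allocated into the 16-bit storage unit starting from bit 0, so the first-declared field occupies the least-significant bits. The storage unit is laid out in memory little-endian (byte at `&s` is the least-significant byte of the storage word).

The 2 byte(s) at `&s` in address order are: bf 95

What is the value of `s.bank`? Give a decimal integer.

[0]=0xbf [1]=0x95 (little-endian) → word 0x95bf
len:3 @ bit 0 → (0x95bf>>0)&0x7 = 0x7
prio:2 @ bit 3 → (0x95bf>>3)&0x3 = 0x3
bank:3 @ bit 5 → (0x95bf>>5)&0x7 = 0x5  ←
addr_hi:8 @ bit 8 → (0x95bf>>8)&0xff = 0x95
bank signed 3b, MSB=1: 5 - 8 = -3

-3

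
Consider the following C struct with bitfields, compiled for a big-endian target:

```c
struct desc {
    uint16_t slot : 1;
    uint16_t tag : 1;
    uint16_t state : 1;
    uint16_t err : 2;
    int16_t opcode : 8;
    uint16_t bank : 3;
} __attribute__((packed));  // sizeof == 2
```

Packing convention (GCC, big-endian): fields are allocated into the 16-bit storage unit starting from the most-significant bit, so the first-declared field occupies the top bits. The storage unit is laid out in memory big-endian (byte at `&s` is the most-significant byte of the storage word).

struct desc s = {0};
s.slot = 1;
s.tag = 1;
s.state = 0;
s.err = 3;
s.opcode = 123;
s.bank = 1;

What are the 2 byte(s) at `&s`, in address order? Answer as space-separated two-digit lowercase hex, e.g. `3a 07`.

slot:1 = 1 → 0x1 << 15 → word 0x8000
tag:1 = 1 → 0x1 << 14 → word 0xc000
state:1 = 0 → 0x0 << 13 → word 0xc000
err:2 = 3 → 0x3 << 11 → word 0xd800
opcode:8 = 123 → 0x7b << 3 → word 0xdbd8
bank:3 = 1 → 0x1 << 0 → word 0xdbd9
word = 0xdbd9 → big-endian bytes:
  [0]=0xdb  [1]=0xd9

db d9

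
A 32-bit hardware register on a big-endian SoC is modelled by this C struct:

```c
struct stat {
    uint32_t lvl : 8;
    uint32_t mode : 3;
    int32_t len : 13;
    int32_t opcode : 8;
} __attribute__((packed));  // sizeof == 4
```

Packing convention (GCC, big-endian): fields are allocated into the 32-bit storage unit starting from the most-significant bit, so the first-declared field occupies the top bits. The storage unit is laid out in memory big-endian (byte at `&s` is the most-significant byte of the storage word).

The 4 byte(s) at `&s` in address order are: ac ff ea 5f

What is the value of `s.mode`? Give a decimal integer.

[0]=0xac [1]=0xff [2]=0xea [3]=0x5f (big-endian) → word 0xacffea5f
lvl:8 @ bit 24 → (0xacffea5f>>24)&0xff = 0xac
mode:3 @ bit 21 → (0xacffea5f>>21)&0x7 = 0x7  ←
len:13 @ bit 8 → (0xacffea5f>>8)&0x1fff = 0x1fea
opcode:8 @ bit 0 → (0xacffea5f>>0)&0xff = 0x5f

7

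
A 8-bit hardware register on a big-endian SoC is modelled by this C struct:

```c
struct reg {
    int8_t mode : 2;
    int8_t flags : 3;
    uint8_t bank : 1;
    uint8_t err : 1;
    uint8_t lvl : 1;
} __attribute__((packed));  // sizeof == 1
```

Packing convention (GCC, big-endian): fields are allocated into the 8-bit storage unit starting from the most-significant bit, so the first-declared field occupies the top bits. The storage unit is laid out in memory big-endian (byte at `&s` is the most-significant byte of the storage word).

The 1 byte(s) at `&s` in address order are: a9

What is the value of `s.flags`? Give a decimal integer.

[0]=0xa9 (big-endian) → word 0xa9
mode:2 @ bit 6 → (0xa9>>6)&0x3 = 0x2
flags:3 @ bit 3 → (0xa9>>3)&0x7 = 0x5  ←
bank:1 @ bit 2 → (0xa9>>2)&0x1 = 0x0
err:1 @ bit 1 → (0xa9>>1)&0x1 = 0x0
lvl:1 @ bit 0 → (0xa9>>0)&0x1 = 0x1
flags signed 3b, MSB=1: 5 - 8 = -3

-3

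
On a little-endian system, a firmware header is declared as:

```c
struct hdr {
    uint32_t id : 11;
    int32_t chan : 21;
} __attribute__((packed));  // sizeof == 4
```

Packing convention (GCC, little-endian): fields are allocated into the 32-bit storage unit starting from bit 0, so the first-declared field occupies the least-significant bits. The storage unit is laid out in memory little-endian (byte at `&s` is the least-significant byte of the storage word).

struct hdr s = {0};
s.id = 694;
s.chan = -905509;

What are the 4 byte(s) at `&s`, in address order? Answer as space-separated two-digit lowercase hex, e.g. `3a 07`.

[0+:11] id=694 & 0x7ff = 0x2b6; word=0x000002b6
[11+:21] chan=-905509 & 0x1fffff = 0x122edb; word=0x9176dab6
word = 0x9176dab6 → little-endian bytes:
  [0]=0xb6  [1]=0xda  [2]=0x76  [3]=0x91

b6 da 76 91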